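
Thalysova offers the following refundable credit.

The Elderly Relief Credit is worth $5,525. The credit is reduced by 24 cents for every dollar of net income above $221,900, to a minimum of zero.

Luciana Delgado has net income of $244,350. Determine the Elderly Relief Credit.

$137

Elderly Relief Credit: 24% of the $22,450 excess over $221,900 is $5,388; credit = $5,525 − $5,388 = $137.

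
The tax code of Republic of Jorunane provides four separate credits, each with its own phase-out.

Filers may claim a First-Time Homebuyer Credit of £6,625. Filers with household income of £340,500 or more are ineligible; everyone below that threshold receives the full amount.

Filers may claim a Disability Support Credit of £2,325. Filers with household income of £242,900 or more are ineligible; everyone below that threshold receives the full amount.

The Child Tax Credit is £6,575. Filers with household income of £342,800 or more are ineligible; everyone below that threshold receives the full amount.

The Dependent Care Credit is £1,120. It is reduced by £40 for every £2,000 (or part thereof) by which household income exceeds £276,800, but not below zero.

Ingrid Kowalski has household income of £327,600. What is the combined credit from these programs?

£13,280

First-Time Homebuyer Credit: £327,600 is below the £340,500 cutoff, so the full £6,625 applies.
Disability Support Credit: £327,600 meets or exceeds the £242,900 cutoff, so the credit is £0.
Child Tax Credit: £327,600 is below the £342,800 cutoff, so the full £6,575 applies.
Dependent Care Credit: income exceeds £276,800 by £50,800, which is 26 full-or-partial £2,000 increments; reduction = 26 × £40 = £1,040, leaving £80.
Total: £6,625 + £0 + £6,575 + £80 = £13,280.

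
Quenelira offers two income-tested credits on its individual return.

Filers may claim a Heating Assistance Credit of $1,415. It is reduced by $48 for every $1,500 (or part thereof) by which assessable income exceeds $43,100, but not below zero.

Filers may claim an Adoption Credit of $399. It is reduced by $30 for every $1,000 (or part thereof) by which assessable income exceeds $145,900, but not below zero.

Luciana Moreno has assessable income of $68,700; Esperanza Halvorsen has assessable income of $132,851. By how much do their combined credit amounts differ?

Luciana ($68,700): Heating Assistance Credit: income exceeds $43,100 by $25,600, which is 18 full-or-partial $1,500 increments; reduction = 18 × $48 = $864, leaving $551. Adoption Credit: $68,700 is at or below the $145,900 threshold, so the full $399 applies. total $551 + $399 = $950
Esperanza ($132,851): Heating Assistance Credit: income exceeds $43,100 by $89,751 → 60 increments × $48 = $2,880 ≥ base, so the credit is $0. Adoption Credit: $132,851 is at or below the $145,900 threshold, so the full $399 applies. total $0 + $399 = $399
Difference: |$950 − $399| = $551.

$551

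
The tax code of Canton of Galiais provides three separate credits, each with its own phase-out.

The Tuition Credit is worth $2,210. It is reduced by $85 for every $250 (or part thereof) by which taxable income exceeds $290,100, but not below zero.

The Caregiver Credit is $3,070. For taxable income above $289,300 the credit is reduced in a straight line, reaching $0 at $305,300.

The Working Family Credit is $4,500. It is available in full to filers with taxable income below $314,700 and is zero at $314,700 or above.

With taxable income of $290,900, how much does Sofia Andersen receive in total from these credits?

$9,133

Tuition Credit: income exceeds $290,100 by $800, which is 4 full-or-partial $250 increments; reduction = 4 × $85 = $340, leaving $1,870.
Caregiver Credit: $290,900 is $1,600 into a $16,000 phase-out range, leaving 14,400/16,000 of the credit: $3,070 × 14,400/16,000 = $2,763.
Working Family Credit: $290,900 is below the $314,700 cutoff, so the full $4,500 applies.
Total: $1,870 + $2,763 + $4,500 = $9,133.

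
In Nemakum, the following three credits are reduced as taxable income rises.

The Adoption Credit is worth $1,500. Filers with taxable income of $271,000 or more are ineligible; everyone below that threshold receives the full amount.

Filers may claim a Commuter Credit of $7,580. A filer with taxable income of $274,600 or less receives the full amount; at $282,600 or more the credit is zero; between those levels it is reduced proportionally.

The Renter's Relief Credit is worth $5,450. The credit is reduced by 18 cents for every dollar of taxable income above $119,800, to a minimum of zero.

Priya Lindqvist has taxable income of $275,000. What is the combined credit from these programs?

Adoption Credit: $275,000 meets or exceeds the $271,000 cutoff, so the credit is $0.
Commuter Credit: $275,000 is $400 into a $8,000 phase-out range, leaving 7,600/8,000 of the credit: $7,580 × 7,600/8,000 = $7,201.
Renter's Relief Credit: 18% of the $155,200 excess over $119,800 is $27,936 ≥ base, so the credit is $0.
Total: $0 + $7,201 + $0 = $7,201.

$7,201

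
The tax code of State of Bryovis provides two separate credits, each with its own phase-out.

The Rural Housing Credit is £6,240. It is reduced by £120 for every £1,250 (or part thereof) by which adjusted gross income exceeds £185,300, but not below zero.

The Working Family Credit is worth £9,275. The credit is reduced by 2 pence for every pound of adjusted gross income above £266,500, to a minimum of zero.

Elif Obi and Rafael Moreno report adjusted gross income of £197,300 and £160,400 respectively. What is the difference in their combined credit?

Elif (£197,300): Rural Housing Credit: income exceeds £185,300 by £12,000, which is 10 full-or-partial £1,250 increments; reduction = 10 × £120 = £1,200, leaving £5,040. Working Family Credit: £197,300 is at or below the £266,500 threshold, so the full £9,275 applies. total £5,040 + £9,275 = £14,315
Rafael (£160,400): Rural Housing Credit: £160,400 is at or below the £185,300 threshold, so the full £6,240 applies. Working Family Credit: £160,400 is at or below the £266,500 threshold, so the full £9,275 applies. total £6,240 + £9,275 = £15,515
Difference: |£14,315 − £15,515| = £1,200.

£1,200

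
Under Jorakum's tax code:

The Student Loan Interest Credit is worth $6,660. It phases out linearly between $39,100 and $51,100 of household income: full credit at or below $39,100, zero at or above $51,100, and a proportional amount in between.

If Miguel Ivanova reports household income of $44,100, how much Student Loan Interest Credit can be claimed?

$3,885

Student Loan Interest Credit: $44,100 is $5,000 into a $12,000 phase-out range, leaving 7,000/12,000 of the credit: $6,660 × 7,000/12,000 = $3,885.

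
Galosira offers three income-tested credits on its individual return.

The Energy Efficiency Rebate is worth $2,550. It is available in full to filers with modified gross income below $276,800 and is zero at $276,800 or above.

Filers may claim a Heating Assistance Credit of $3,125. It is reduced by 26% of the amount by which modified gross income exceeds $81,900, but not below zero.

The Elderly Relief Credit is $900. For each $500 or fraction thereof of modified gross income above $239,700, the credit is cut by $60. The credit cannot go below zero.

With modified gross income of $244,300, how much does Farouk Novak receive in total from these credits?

$2,850

Energy Efficiency Rebate: $244,300 is below the $276,800 cutoff, so the full $2,550 applies.
Heating Assistance Credit: 26% of the $162,400 excess over $81,900 is $42,224 ≥ base, so the credit is $0.
Elderly Relief Credit: income exceeds $239,700 by $4,600, which is 10 full-or-partial $500 increments; reduction = 10 × $60 = $600, leaving $300.
Total: $2,550 + $0 + $300 = $2,850.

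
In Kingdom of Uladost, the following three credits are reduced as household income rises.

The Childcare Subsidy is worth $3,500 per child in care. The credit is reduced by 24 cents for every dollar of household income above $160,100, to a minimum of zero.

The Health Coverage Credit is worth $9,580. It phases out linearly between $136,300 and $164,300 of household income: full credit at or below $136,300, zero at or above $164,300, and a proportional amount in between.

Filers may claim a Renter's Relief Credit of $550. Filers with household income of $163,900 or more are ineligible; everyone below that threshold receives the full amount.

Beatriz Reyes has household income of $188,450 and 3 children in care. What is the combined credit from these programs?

$3,696

Childcare Subsidy: base = 3 × $3,500 = $10,500. 24% of the $28,350 excess over $160,100 is $6,804; credit = $10,500 − $6,804 = $3,696.
Health Coverage Credit: $188,450 is at or above $164,300, so the credit is $0.
Renter's Relief Credit: $188,450 meets or exceeds the $163,900 cutoff, so the credit is $0.
Total: $3,696 + $0 + $0 = $3,696.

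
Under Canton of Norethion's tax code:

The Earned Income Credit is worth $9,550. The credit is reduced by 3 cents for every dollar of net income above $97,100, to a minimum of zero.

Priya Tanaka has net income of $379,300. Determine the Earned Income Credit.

Earned Income Credit: 3% of the $282,200 excess over $97,100 is $8,466; credit = $9,550 − $8,466 = $1,084.

$1,084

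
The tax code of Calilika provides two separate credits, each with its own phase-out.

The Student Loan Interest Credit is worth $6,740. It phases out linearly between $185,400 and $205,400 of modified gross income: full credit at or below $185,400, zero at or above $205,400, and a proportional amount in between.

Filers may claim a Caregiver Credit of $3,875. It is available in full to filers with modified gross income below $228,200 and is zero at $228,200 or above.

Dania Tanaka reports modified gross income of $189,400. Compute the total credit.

$9,267

Student Loan Interest Credit: $189,400 is $4,000 into a $20,000 phase-out range, leaving 16,000/20,000 of the credit: $6,740 × 16,000/20,000 = $5,392.
Caregiver Credit: $189,400 is below the $228,200 cutoff, so the full $3,875 applies.
Total: $5,392 + $3,875 = $9,267.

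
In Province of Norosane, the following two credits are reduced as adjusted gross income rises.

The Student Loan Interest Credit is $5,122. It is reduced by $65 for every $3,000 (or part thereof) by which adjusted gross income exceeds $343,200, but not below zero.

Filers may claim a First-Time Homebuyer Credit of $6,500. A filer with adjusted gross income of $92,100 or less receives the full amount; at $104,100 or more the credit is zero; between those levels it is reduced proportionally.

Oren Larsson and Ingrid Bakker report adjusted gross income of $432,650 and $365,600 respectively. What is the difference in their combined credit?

$1,430

Oren ($432,650): Student Loan Interest Credit: income exceeds $343,200 by $89,450, which is 30 full-or-partial $3,000 increments; reduction = 30 × $65 = $1,950, leaving $3,172. First-Time Homebuyer Credit: $432,650 is at or above $104,100, so the credit is $0. total $3,172 + $0 = $3,172
Ingrid ($365,600): Student Loan Interest Credit: income exceeds $343,200 by $22,400, which is 8 full-or-partial $3,000 increments; reduction = 8 × $65 = $520, leaving $4,602. First-Time Homebuyer Credit: $365,600 is at or above $104,100, so the credit is $0. total $4,602 + $0 = $4,602
Difference: |$3,172 − $4,602| = $1,430.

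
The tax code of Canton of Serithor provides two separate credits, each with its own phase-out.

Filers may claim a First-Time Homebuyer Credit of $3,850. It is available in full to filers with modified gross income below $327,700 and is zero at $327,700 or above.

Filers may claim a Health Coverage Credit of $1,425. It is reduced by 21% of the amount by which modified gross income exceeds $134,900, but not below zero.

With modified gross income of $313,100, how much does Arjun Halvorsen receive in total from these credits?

First-Time Homebuyer Credit: $313,100 is below the $327,700 cutoff, so the full $3,850 applies.
Health Coverage Credit: 21% of the $178,200 excess over $134,900 is $37,422 ≥ base, so the credit is $0.
Total: $3,850 + $0 = $3,850.

$3,850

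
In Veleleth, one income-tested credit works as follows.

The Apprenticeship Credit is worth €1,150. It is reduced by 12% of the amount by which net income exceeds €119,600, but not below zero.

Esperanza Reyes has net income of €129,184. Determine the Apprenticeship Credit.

Apprenticeship Credit: 12% of the €9,584 excess over €119,600 is €1,150.08 ≥ base, so the credit is €0.

€0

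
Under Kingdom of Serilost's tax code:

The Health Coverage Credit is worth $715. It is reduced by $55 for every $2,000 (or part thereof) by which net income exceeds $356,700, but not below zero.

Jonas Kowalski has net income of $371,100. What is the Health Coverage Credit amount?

$275

Health Coverage Credit: income exceeds $356,700 by $14,400, which is 8 full-or-partial $2,000 increments; reduction = 8 × $55 = $440, leaving $275.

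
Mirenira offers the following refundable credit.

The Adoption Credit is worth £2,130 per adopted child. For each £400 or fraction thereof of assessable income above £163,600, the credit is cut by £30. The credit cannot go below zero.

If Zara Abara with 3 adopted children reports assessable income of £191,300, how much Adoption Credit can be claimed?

Adoption Credit: base = 3 × £2,130 = £6,390. income exceeds £163,600 by £27,700, which is 70 full-or-partial £400 increments; reduction = 70 × £30 = £2,100, leaving £4,290.

£4,290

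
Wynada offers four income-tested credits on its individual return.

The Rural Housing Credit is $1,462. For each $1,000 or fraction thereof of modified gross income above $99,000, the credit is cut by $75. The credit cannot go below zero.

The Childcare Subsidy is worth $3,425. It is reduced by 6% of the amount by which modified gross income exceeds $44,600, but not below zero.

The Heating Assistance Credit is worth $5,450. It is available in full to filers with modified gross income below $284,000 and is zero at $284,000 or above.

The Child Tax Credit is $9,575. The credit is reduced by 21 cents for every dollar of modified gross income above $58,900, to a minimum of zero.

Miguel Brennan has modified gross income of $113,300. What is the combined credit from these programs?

$5,787

Rural Housing Credit: income exceeds $99,000 by $14,300, which is 15 full-or-partial $1,000 increments; reduction = 15 × $75 = $1,125, leaving $337.
Childcare Subsidy: 6% of the $68,700 excess over $44,600 is $4,122 ≥ base, so the credit is $0.
Heating Assistance Credit: $113,300 is below the $284,000 cutoff, so the full $5,450 applies.
Child Tax Credit: 21% of the $54,400 excess over $58,900 is $11,424 ≥ base, so the credit is $0.
Total: $337 + $0 + $5,450 + $0 = $5,787.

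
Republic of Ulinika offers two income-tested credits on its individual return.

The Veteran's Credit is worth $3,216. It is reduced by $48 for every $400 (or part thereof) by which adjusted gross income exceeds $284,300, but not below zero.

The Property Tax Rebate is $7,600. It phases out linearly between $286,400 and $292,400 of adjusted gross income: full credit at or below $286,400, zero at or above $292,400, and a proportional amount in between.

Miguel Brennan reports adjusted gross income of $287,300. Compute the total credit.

$9,292

Veteran's Credit: income exceeds $284,300 by $3,000, which is 8 full-or-partial $400 increments; reduction = 8 × $48 = $384, leaving $2,832.
Property Tax Rebate: $287,300 is $900 into a $6,000 phase-out range, leaving 5,100/6,000 of the credit: $7,600 × 5,100/6,000 = $6,460.
Total: $2,832 + $6,460 = $9,292.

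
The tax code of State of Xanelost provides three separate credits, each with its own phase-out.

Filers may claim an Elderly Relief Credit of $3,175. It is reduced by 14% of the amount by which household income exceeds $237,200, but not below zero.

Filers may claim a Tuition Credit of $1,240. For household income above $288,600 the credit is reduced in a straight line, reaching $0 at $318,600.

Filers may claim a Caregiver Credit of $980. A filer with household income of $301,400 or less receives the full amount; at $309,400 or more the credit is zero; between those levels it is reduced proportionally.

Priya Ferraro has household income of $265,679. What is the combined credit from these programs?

$2,220

Elderly Relief Credit: 14% of the $28,479 excess over $237,200 is $3,987.06 ≥ base, so the credit is $0.
Tuition Credit: $265,679 is at or below the $288,600 threshold, so the full $1,240 applies.
Caregiver Credit: $265,679 is at or below the $301,400 threshold, so the full $980 applies.
Total: $0 + $1,240 + $980 = $2,220.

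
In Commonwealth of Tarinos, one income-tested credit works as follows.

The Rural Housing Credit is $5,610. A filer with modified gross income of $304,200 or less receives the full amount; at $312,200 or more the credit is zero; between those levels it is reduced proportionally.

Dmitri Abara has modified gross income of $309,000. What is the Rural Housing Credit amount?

Rural Housing Credit: $309,000 is $4,800 into a $8,000 phase-out range, leaving 3,200/8,000 of the credit: $5,610 × 3,200/8,000 = $2,244.

$2,244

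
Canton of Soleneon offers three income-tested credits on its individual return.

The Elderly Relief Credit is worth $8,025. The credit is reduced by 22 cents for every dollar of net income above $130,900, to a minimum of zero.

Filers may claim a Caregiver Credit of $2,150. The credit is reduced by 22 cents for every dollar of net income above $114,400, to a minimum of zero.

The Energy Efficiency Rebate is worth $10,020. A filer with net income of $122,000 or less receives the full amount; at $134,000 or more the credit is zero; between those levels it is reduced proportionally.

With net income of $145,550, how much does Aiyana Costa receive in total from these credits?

$4,802

Elderly Relief Credit: 22% of the $14,650 excess over $130,900 is $3,223; credit = $8,025 − $3,223 = $4,802.
Caregiver Credit: 22% of the $31,150 excess over $114,400 is $6,853 ≥ base, so the credit is $0.
Energy Efficiency Rebate: $145,550 is at or above $134,000, so the credit is $0.
Total: $4,802 + $0 + $0 = $4,802.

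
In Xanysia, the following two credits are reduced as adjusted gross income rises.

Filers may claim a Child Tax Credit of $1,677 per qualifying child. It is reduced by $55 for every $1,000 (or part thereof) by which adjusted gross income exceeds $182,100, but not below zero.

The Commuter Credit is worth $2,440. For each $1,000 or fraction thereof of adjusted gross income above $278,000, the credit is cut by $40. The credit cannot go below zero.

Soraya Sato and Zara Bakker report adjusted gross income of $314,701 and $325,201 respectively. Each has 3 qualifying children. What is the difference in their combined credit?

Soraya ($314,701): Child Tax Credit: base = 3 × $1,677 = $5,031. income exceeds $182,100 by $132,601 → 133 increments × $55 = $7,315 ≥ base, so the credit is $0. Commuter Credit: income exceeds $278,000 by $36,701, which is 37 full-or-partial $1,000 increments; reduction = 37 × $40 = $1,480, leaving $960. total $0 + $960 = $960
Zara ($325,201): Child Tax Credit: base = 3 × $1,677 = $5,031. income exceeds $182,100 by $143,101 → 144 increments × $55 = $7,920 ≥ base, so the credit is $0. Commuter Credit: income exceeds $278,000 by $47,201, which is 48 full-or-partial $1,000 increments; reduction = 48 × $40 = $1,920, leaving $520. total $0 + $520 = $520
Difference: |$960 − $520| = $440.

$440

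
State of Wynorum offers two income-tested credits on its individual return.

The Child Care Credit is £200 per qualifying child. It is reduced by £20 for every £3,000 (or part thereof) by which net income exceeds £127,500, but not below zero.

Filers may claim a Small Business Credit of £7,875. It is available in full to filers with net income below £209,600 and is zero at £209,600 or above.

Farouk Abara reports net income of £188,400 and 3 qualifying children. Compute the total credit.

Child Care Credit: base = 3 × £200 = £600. income exceeds £127,500 by £60,900, which is 21 full-or-partial £3,000 increments; reduction = 21 × £20 = £420, leaving £180.
Small Business Credit: £188,400 is below the £209,600 cutoff, so the full £7,875 applies.
Total: £180 + £7,875 = £8,055.

£8,055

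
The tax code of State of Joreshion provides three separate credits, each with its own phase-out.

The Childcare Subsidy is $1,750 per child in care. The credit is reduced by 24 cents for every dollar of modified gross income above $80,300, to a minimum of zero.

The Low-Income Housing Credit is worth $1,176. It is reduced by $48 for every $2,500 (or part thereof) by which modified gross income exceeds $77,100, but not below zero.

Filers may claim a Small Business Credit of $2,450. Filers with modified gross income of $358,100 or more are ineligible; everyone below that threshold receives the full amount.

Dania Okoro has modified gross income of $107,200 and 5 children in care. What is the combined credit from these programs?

Childcare Subsidy: base = 5 × $1,750 = $8,750. 24% of the $26,900 excess over $80,300 is $6,456; credit = $8,750 − $6,456 = $2,294.
Low-Income Housing Credit: income exceeds $77,100 by $30,100, which is 13 full-or-partial $2,500 increments; reduction = 13 × $48 = $624, leaving $552.
Small Business Credit: $107,200 is below the $358,100 cutoff, so the full $2,450 applies.
Total: $2,294 + $552 + $2,450 = $5,296.

$5,296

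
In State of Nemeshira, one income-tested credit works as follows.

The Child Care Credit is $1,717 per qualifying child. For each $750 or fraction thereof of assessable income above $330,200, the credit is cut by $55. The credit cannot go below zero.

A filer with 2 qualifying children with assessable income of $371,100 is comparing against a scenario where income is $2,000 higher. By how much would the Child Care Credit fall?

At $371,100 — base = 2 × $1,717 = $3,434. income exceeds $330,200 by $40,900, which is 55 full-or-partial $750 increments; reduction = 55 × $55 = $3,025, leaving $409.
At $373,100 — base = 2 × $1,717 = $3,434. income exceeds $330,200 by $42,900, which is 58 full-or-partial $750 increments; reduction = 58 × $55 = $3,190, leaving $244.
Lost: $409 − $244 = $165.

$165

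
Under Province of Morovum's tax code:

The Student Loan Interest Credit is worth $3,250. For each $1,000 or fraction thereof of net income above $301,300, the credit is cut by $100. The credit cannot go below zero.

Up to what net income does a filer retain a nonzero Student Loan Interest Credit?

After 32 increments the reduction is 32 × $100 = $3,200, leaving $50; one more increment wipes it out. Increment 32 ends at excess 32 × $1,000 = $32,000, so the highest qualifying income is $301,300 + $32,000 = $333,300.

$333,300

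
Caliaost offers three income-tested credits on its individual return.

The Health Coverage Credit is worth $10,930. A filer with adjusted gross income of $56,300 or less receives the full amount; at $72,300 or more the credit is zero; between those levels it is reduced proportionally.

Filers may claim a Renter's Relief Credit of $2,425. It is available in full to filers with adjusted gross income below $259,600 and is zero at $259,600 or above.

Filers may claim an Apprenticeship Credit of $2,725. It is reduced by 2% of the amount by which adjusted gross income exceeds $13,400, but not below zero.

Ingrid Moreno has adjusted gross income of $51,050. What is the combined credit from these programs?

$15,327

Health Coverage Credit: $51,050 is at or below the $56,300 threshold, so the full $10,930 applies.
Renter's Relief Credit: $51,050 is below the $259,600 cutoff, so the full $2,425 applies.
Apprenticeship Credit: 2% of the $37,650 excess over $13,400 is $753; credit = $2,725 − $753 = $1,972.
Total: $10,930 + $2,425 + $1,972 = $15,327.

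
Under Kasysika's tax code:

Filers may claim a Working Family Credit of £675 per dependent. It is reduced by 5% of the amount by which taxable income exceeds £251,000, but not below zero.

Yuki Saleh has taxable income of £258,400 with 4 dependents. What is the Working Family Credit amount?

Working Family Credit: base = 4 × £675 = £2,700. 5% of the £7,400 excess over £251,000 is £370; credit = £2,700 − £370 = £2,330.

£2,330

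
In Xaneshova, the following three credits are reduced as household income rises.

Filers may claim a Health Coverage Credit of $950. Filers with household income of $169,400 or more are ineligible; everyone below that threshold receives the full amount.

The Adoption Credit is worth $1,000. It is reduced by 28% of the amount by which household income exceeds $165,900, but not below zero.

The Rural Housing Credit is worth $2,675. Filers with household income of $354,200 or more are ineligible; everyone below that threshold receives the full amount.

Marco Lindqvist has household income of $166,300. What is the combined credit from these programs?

Health Coverage Credit: $166,300 is below the $169,400 cutoff, so the full $950 applies.
Adoption Credit: 28% of the $400 excess over $165,900 is $112; credit = $1,000 − $112 = $888.
Rural Housing Credit: $166,300 is below the $354,200 cutoff, so the full $2,675 applies.
Total: $950 + $888 + $2,675 = $4,513.

$4,513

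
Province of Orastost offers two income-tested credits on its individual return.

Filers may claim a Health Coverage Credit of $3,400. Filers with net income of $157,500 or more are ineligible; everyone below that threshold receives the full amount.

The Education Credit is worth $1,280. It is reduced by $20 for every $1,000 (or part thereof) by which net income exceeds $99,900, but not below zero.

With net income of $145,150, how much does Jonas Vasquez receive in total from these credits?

$3,760

Health Coverage Credit: $145,150 is below the $157,500 cutoff, so the full $3,400 applies.
Education Credit: income exceeds $99,900 by $45,250, which is 46 full-or-partial $1,000 increments; reduction = 46 × $20 = $920, leaving $360.
Total: $3,400 + $360 = $3,760.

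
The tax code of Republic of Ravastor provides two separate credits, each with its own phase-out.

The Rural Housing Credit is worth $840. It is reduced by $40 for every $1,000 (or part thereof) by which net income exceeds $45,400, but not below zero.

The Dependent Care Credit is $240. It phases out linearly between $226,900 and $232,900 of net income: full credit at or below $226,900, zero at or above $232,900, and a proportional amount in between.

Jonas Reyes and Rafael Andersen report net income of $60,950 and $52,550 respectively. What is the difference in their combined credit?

$320

Jonas ($60,950): Rural Housing Credit: income exceeds $45,400 by $15,550, which is 16 full-or-partial $1,000 increments; reduction = 16 × $40 = $640, leaving $200. Dependent Care Credit: $60,950 is at or below the $226,900 threshold, so the full $240 applies. total $200 + $240 = $440
Rafael ($52,550): Rural Housing Credit: income exceeds $45,400 by $7,150, which is 8 full-or-partial $1,000 increments; reduction = 8 × $40 = $320, leaving $520. Dependent Care Credit: $52,550 is at or below the $226,900 threshold, so the full $240 applies. total $520 + $240 = $760
Difference: |$440 − $760| = $320.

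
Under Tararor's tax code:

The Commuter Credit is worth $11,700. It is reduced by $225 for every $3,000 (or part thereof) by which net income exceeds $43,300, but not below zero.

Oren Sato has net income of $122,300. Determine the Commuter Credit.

$5,625

Commuter Credit: income exceeds $43,300 by $79,000, which is 27 full-or-partial $3,000 increments; reduction = 27 × $225 = $6,075, leaving $5,625.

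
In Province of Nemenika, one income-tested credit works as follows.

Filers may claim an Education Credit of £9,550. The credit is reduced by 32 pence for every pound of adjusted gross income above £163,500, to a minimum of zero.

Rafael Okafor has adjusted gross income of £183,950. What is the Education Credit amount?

Education Credit: 32% of the £20,450 excess over £163,500 is £6,544; credit = £9,550 − £6,544 = £3,006.

£3,006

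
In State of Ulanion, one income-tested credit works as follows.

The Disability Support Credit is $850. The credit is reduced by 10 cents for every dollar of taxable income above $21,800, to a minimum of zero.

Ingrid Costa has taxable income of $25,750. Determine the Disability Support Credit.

Disability Support Credit: 10% of the $3,950 excess over $21,800 is $395; credit = $850 − $395 = $455.

$455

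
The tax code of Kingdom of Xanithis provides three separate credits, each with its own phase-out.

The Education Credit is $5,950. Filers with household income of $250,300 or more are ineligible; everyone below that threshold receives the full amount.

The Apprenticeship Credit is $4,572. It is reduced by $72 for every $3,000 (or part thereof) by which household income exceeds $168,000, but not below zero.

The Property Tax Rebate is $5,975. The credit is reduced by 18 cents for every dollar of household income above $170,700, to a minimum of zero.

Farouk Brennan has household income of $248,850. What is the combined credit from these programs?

Education Credit: $248,850 is below the $250,300 cutoff, so the full $5,950 applies.
Apprenticeship Credit: income exceeds $168,000 by $80,850, which is 27 full-or-partial $3,000 increments; reduction = 27 × $72 = $1,944, leaving $2,628.
Property Tax Rebate: 18% of the $78,150 excess over $170,700 is $14,067 ≥ base, so the credit is $0.
Total: $5,950 + $2,628 + $0 = $8,578.

$8,578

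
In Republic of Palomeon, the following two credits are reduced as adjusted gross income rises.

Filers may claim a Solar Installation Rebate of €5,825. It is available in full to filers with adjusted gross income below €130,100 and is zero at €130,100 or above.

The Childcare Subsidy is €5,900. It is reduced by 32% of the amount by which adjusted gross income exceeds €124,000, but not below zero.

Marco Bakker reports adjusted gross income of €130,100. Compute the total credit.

Solar Installation Rebate: €130,100 meets or exceeds the €130,100 cutoff, so the credit is €0.
Childcare Subsidy: 32% of the €6,100 excess over €124,000 is €1,952; credit = €5,900 − €1,952 = €3,948.
Total: €0 + €3,948 = €3,948.

€3,948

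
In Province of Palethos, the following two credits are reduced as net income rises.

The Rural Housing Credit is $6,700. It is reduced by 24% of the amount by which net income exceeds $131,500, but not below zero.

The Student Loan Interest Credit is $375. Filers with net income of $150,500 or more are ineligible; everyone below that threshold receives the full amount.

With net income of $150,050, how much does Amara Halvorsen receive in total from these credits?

Rural Housing Credit: 24% of the $18,550 excess over $131,500 is $4,452; credit = $6,700 − $4,452 = $2,248.
Student Loan Interest Credit: $150,050 is below the $150,500 cutoff, so the full $375 applies.
Total: $2,248 + $375 = $2,623.

$2,623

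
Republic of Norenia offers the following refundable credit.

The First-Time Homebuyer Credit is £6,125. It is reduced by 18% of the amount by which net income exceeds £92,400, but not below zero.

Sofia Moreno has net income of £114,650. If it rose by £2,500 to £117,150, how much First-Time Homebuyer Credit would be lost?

£450

At £114,650 — 18% of the £22,250 excess over £92,400 is £4,005; credit = £6,125 − £4,005 = £2,120.
At £117,150 — 18% of the £24,750 excess over £92,400 is £4,455; credit = £6,125 − £4,455 = £1,670.
Lost: £2,120 − £1,670 = £450.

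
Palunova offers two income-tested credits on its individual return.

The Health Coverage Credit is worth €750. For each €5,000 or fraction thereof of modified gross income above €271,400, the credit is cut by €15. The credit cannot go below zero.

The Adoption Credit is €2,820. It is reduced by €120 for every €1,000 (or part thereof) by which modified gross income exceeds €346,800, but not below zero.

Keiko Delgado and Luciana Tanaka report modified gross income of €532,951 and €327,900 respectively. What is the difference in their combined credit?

€3,390

Keiko (€532,951): Health Coverage Credit: income exceeds €271,400 by €261,551 → 53 increments × €15 = €795 ≥ base, so the credit is €0. Adoption Credit: income exceeds €346,800 by €186,151 → 187 increments × €120 = €22,440 ≥ base, so the credit is €0. total €0 + €0 = €0
Luciana (€327,900): Health Coverage Credit: income exceeds €271,400 by €56,500, which is 12 full-or-partial €5,000 increments; reduction = 12 × €15 = €180, leaving €570. Adoption Credit: €327,900 is at or below the €346,800 threshold, so the full €2,820 applies. total €570 + €2,820 = €3,390
Difference: |€0 − €3,390| = €3,390.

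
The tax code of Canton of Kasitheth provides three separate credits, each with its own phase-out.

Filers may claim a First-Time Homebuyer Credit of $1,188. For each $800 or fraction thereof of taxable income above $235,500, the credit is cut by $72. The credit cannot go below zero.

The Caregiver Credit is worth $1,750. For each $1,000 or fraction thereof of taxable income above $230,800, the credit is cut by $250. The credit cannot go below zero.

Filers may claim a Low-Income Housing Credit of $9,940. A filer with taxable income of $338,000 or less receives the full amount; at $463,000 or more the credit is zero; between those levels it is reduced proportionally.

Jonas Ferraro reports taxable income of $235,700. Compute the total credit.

First-Time Homebuyer Credit: income exceeds $235,500 by $200, which is 1 full-or-partial $800 increment; reduction = 1 × $72 = $72, leaving $1,116.
Caregiver Credit: income exceeds $230,800 by $4,900, which is 5 full-or-partial $1,000 increments; reduction = 5 × $250 = $1,250, leaving $500.
Low-Income Housing Credit: $235,700 is at or below the $338,000 threshold, so the full $9,940 applies.
Total: $1,116 + $500 + $9,940 = $11,556.

$11,556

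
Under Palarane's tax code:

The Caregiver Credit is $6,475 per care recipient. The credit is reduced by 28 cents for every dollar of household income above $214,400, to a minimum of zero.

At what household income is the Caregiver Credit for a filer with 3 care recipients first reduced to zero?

Full credit = 3 × $6,475 = $19,425.
The credit falls by 28% of each dollar above $214,400, so it reaches zero when the excess is $19,425 / 28% = $69,375: income = $214,400 + $69,375 = $283,775.

$283,775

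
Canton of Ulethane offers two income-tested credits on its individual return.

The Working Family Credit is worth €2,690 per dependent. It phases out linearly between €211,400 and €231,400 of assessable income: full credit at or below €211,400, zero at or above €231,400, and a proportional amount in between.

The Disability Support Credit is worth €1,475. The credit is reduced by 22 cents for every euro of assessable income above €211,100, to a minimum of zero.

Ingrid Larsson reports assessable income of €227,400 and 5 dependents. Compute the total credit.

€2,690

Working Family Credit: base = 5 × €2,690 = €13,450. €227,400 is €16,000 into a €20,000 phase-out range, leaving 4,000/20,000 of the credit: €13,450 × 4,000/20,000 = €2,690.
Disability Support Credit: 22% of the €16,300 excess over €211,100 is €3,586 ≥ base, so the credit is €0.
Total: €2,690 + €0 = €2,690.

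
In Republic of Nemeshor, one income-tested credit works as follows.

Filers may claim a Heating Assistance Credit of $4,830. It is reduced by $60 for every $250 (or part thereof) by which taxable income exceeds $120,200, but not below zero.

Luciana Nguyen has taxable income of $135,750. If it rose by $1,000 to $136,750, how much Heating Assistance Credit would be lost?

$240

At $135,750 — income exceeds $120,200 by $15,550, which is 63 full-or-partial $250 increments; reduction = 63 × $60 = $3,780, leaving $1,050.
At $136,750 — income exceeds $120,200 by $16,550, which is 67 full-or-partial $250 increments; reduction = 67 × $60 = $4,020, leaving $810.
Lost: $1,050 − $810 = $240.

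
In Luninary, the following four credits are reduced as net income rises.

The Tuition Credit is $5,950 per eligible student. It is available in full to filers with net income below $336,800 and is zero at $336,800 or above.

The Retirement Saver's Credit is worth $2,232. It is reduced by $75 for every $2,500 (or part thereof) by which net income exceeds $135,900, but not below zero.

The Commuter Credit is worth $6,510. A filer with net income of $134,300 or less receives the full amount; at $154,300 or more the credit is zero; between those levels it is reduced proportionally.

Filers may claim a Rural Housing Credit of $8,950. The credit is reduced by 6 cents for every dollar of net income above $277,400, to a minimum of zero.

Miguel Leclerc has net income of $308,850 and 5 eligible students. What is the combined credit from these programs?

$36,813

Tuition Credit: base = 5 × $5,950 = $29,750. $308,850 is below the $336,800 cutoff, so the full $29,750 applies.
Retirement Saver's Credit: income exceeds $135,900 by $172,950 → 70 increments × $75 = $5,250 ≥ base, so the credit is $0.
Commuter Credit: $308,850 is at or above $154,300, so the credit is $0.
Rural Housing Credit: 6% of the $31,450 excess over $277,400 is $1,887; credit = $8,950 − $1,887 = $7,063.
Total: $29,750 + $0 + $0 + $7,063 = $36,813.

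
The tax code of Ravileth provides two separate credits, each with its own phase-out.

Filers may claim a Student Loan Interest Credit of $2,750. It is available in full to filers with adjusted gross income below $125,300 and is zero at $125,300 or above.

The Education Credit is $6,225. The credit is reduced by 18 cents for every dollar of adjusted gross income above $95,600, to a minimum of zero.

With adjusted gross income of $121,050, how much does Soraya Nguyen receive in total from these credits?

Student Loan Interest Credit: $121,050 is below the $125,300 cutoff, so the full $2,750 applies.
Education Credit: 18% of the $25,450 excess over $95,600 is $4,581; credit = $6,225 − $4,581 = $1,644.
Total: $2,750 + $1,644 = $4,394.

$4,394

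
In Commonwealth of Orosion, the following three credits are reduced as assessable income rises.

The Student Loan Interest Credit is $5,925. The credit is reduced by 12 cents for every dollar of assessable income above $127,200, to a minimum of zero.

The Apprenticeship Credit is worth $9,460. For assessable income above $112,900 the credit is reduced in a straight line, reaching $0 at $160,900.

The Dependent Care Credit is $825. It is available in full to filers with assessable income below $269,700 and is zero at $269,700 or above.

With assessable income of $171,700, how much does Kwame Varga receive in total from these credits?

Student Loan Interest Credit: 12% of the $44,500 excess over $127,200 is $5,340; credit = $5,925 − $5,340 = $585.
Apprenticeship Credit: $171,700 is at or above $160,900, so the credit is $0.
Dependent Care Credit: $171,700 is below the $269,700 cutoff, so the full $825 applies.
Total: $585 + $0 + $825 = $1,410.

$1,410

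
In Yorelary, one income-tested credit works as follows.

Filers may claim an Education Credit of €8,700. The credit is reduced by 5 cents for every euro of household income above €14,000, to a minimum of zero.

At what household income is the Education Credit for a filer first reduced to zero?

The credit falls by 5% of each euro above €14,000, so it reaches zero when the excess is €8,700 / 5% = €174,000: income = €14,000 + €174,000 = €188,000.

€188,000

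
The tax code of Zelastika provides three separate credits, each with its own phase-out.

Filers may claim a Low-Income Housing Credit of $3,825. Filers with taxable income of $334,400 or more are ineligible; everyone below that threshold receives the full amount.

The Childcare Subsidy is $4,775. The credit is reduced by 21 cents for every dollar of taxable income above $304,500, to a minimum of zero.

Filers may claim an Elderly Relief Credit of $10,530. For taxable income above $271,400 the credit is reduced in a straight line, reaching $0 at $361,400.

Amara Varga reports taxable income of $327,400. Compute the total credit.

$7,803

Low-Income Housing Credit: $327,400 is below the $334,400 cutoff, so the full $3,825 applies.
Childcare Subsidy: 21% of the $22,900 excess over $304,500 is $4,809 ≥ base, so the credit is $0.
Elderly Relief Credit: $327,400 is $56,000 into a $90,000 phase-out range, leaving 34,000/90,000 of the credit: $10,530 × 34,000/90,000 = $3,978.
Total: $3,825 + $0 + $3,978 = $7,803.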